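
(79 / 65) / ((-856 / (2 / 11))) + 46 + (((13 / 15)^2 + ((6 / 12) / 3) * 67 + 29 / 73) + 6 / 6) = 59.31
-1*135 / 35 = -27 / 7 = -3.86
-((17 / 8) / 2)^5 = -1419857 / 1048576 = -1.35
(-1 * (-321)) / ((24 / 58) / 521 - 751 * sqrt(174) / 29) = -632553348673 * sqrt(174) / 8879393735530 - 9699978 / 4439696867765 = -0.94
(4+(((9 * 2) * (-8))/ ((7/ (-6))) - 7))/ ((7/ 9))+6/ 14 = 7608/ 49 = 155.27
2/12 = 0.17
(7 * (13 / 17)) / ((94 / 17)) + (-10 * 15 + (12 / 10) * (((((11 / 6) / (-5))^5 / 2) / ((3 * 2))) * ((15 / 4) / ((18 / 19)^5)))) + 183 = 195463113641257697 / 5754868300800000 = 33.96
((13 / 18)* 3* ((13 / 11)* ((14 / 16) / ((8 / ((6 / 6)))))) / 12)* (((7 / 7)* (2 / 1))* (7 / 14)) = 1183 / 50688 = 0.02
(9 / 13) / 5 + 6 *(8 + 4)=4689 / 65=72.14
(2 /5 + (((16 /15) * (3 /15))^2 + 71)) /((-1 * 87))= -401881 /489375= -0.82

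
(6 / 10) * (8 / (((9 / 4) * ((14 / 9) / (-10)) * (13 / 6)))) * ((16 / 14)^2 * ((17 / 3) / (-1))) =46.85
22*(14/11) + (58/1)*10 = 608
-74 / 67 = -1.10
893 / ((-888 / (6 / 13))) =-893 / 1924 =-0.46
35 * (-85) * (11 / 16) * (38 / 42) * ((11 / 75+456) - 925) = 31234423 / 36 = 867622.86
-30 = -30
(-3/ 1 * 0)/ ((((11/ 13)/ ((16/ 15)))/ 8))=0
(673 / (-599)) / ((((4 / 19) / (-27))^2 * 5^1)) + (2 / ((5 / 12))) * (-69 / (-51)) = -3005626161 / 814640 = -3689.51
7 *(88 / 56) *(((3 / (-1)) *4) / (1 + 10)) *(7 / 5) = -84 / 5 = -16.80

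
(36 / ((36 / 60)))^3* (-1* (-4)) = 864000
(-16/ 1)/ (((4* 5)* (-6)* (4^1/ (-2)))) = -1/ 15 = -0.07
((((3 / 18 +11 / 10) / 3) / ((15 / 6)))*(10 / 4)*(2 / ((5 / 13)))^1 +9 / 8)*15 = 5977 / 120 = 49.81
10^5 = 100000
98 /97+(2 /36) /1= 1861 /1746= 1.07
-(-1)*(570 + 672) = 1242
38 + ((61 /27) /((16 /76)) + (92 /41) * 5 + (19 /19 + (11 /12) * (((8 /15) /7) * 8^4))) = 53781289 /154980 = 347.02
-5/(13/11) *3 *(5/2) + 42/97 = -78933/2522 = -31.30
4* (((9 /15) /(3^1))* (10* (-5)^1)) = -40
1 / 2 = 0.50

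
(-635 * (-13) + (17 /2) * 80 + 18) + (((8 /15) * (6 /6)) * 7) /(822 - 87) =14100983 /1575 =8953.01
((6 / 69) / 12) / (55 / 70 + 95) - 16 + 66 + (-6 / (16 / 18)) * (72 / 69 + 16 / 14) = 22826551 / 647703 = 35.24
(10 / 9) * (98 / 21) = 5.19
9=9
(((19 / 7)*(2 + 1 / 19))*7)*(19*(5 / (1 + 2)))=1235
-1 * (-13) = 13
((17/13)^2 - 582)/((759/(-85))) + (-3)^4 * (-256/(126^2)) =400248041/6285279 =63.68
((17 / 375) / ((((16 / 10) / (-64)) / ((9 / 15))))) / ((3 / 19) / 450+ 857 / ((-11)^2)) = -1875984 / 12212855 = -0.15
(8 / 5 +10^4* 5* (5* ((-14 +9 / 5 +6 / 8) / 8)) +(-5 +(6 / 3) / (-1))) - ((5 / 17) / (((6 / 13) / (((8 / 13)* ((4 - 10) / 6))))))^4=-24207101748979 / 67652010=-357817.92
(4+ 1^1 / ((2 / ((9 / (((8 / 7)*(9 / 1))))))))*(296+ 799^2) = 45347487 / 16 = 2834217.94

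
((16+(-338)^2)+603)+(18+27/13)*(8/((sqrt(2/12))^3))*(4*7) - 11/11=350784*sqrt(6)/13+114862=180957.52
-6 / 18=-1 / 3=-0.33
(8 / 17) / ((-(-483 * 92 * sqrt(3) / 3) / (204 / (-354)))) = -0.00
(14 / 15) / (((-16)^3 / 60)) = -0.01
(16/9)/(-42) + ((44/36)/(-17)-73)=-234916/3213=-73.11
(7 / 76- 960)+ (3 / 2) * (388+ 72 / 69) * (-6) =-7798351 / 1748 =-4461.30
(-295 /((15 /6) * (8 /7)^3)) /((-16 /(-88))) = -222607 /512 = -434.78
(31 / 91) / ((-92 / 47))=-1457 / 8372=-0.17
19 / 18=1.06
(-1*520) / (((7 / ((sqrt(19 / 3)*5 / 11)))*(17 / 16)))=-41600*sqrt(57) / 3927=-79.98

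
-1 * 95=-95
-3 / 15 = -0.20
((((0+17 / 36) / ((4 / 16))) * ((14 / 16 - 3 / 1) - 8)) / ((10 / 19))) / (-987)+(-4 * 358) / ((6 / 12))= -2863.96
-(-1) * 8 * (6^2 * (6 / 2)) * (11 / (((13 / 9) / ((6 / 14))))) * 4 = 1026432 / 91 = 11279.47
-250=-250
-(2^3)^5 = -32768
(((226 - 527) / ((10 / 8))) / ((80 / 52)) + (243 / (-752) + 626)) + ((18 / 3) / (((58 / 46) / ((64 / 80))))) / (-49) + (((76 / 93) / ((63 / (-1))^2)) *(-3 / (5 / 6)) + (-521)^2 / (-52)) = -1381021235160811 / 290683738800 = -4750.94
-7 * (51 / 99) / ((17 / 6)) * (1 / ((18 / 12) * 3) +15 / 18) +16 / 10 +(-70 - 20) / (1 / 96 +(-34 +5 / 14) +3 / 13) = 38749729 / 13130865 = 2.95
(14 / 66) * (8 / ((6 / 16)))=4.53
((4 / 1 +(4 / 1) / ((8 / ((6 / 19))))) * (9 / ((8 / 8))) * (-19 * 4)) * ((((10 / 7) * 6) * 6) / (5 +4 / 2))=-1023840 / 49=-20894.69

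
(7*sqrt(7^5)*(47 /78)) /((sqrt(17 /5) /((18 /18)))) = 16121*sqrt(595) /1326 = 296.56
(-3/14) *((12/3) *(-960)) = 5760/7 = 822.86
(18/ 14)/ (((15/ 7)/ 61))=36.60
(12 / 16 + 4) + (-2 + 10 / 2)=31 / 4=7.75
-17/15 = -1.13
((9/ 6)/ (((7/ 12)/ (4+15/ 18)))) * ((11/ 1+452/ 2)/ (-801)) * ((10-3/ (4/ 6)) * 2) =-25201/ 623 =-40.45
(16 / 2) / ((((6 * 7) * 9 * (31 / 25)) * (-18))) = -50 / 52731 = -0.00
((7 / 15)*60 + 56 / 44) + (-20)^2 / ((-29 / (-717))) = 3164138 / 319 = 9918.93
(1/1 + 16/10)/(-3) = -13/15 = -0.87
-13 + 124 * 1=111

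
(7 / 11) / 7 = 1 / 11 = 0.09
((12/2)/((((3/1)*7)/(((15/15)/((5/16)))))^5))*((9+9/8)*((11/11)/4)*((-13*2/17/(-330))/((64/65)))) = 173056/29464771875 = 0.00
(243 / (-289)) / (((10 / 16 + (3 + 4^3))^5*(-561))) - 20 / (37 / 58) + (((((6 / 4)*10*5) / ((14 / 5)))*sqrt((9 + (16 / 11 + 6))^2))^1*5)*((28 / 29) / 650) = -980919758011475573469793 / 34935651697971791616707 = -28.08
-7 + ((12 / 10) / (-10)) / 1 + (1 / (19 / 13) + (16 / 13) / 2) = -5.82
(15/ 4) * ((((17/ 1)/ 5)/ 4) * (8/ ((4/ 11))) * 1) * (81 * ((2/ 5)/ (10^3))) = 45441/ 20000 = 2.27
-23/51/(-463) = 23/23613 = 0.00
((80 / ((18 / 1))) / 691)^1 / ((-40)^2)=1 / 248760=0.00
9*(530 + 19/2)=9711/2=4855.50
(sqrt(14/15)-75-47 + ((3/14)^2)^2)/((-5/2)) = 4686671/96040-2 * sqrt(210)/75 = 48.41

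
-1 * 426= -426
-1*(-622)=622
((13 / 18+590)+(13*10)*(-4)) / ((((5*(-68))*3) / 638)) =-406087 / 9180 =-44.24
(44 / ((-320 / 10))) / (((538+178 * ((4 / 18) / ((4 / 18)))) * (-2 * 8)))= 11 / 91648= 0.00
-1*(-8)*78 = 624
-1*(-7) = 7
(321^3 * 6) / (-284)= -99228483 / 142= -698792.13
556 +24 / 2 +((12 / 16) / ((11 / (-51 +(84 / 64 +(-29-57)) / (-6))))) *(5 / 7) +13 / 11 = 5592151 / 9856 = 567.39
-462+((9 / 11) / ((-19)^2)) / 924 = -565057413 / 1223068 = -462.00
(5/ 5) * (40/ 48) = 5/ 6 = 0.83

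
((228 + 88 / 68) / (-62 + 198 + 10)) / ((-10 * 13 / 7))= -13643 / 161330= -0.08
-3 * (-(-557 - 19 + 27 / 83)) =-143343 / 83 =-1727.02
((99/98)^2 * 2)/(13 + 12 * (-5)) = -9801/225694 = -0.04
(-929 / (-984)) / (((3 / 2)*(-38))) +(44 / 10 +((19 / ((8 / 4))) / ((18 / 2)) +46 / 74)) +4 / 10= 6.46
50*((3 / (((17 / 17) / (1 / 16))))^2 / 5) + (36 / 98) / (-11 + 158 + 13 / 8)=0.35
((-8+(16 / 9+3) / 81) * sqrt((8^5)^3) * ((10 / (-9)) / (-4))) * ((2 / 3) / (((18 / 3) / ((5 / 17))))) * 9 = -303510323200 * sqrt(2) / 111537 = -3848305.18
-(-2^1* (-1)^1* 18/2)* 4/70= -1.03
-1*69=-69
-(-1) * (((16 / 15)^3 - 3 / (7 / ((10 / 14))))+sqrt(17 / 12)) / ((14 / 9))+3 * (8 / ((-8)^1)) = -621671 / 257250+3 * sqrt(51) / 28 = -1.65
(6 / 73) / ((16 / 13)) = 39 / 584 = 0.07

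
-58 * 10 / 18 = -290 / 9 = -32.22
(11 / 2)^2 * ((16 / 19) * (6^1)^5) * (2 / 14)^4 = 3763584 / 45619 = 82.50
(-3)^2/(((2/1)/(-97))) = -873/2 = -436.50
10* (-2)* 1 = -20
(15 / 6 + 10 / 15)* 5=95 / 6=15.83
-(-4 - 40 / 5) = 12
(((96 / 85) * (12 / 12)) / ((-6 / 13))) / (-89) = 208 / 7565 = 0.03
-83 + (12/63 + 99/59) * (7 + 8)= -22704/413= -54.97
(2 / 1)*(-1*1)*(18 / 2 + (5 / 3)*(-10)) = 46 / 3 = 15.33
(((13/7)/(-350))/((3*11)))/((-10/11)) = 13/73500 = 0.00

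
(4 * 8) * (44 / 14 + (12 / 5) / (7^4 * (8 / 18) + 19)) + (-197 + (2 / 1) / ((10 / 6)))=-32555883 / 342125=-95.16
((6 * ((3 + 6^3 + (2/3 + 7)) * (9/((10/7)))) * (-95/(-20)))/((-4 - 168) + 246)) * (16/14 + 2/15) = 129846/185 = 701.87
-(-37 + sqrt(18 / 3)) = 37 -sqrt(6) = 34.55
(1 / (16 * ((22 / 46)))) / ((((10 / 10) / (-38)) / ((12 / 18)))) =-437 / 132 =-3.31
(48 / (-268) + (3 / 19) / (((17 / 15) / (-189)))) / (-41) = 573711 / 887281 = 0.65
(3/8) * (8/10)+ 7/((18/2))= 97/90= 1.08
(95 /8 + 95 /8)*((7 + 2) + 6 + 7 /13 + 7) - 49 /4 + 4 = 527.04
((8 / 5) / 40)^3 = 1 / 15625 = 0.00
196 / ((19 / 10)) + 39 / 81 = 53167 / 513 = 103.64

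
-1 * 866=-866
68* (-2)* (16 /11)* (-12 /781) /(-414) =-4352 /592779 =-0.01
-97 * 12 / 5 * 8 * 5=-9312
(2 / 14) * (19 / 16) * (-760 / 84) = -1.53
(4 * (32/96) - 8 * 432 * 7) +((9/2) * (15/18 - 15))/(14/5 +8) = -1742153/72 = -24196.57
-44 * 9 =-396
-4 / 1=-4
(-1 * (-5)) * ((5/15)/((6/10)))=25/9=2.78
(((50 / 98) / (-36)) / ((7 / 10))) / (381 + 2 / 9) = -125 / 2353666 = -0.00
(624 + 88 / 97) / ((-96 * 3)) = -7577 / 3492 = -2.17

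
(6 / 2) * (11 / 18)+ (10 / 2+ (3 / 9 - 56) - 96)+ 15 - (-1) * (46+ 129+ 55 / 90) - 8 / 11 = 4460 / 99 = 45.05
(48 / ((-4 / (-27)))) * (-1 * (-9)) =2916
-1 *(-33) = 33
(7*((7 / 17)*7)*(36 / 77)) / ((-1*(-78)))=294 / 2431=0.12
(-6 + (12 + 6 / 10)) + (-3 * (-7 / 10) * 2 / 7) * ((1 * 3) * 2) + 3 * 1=66 / 5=13.20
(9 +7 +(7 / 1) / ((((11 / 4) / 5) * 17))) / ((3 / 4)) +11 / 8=35465 / 1496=23.71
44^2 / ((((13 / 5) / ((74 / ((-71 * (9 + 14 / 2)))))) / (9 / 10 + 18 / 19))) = -120879 / 1349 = -89.61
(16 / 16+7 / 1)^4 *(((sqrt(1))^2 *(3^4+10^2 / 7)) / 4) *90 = 61470720 / 7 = 8781531.43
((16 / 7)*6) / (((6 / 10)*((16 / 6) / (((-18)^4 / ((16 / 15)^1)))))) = 5904900 / 7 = 843557.14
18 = 18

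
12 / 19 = 0.63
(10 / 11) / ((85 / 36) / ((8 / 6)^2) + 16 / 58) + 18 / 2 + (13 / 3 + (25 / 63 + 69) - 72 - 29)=-36522517 / 2063061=-17.70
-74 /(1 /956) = -70744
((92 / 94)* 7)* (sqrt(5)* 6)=1932* sqrt(5) / 47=91.92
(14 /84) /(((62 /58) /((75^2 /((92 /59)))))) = 562.43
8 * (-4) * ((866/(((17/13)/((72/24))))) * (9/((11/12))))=-116722944/187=-624186.87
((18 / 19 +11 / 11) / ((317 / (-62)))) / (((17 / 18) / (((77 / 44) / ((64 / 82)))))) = -2962701 / 3276512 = -0.90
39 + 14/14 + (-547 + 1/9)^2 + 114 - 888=24166630/81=298353.46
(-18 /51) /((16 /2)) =-3 /68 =-0.04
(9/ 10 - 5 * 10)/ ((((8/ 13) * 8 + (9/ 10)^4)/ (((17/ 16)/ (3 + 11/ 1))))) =-0.67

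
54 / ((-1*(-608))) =27 / 304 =0.09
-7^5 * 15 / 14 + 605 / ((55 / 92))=-16995.50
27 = 27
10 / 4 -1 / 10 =12 / 5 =2.40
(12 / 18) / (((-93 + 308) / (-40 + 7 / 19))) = -502 / 4085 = -0.12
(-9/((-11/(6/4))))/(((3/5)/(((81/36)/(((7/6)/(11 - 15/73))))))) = 239355/5621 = 42.58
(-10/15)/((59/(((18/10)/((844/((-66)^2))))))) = -6534/62245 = -0.10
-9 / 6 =-3 / 2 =-1.50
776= 776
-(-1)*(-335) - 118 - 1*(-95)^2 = -9478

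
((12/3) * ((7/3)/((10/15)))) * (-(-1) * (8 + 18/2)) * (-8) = -1904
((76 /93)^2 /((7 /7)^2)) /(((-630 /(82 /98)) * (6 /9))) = -59204 /44499105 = -0.00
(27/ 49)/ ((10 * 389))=27/ 190610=0.00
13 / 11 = 1.18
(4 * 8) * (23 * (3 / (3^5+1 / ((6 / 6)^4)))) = 552 / 61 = 9.05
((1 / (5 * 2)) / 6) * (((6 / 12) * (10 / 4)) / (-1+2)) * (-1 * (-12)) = 1 / 4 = 0.25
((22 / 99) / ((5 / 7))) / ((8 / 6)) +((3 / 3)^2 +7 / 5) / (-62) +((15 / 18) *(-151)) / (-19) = 60232 / 8835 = 6.82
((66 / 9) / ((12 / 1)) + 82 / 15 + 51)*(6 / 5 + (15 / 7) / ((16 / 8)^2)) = 99.07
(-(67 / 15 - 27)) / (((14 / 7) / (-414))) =-4664.40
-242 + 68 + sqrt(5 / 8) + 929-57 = sqrt(10) / 4 + 698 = 698.79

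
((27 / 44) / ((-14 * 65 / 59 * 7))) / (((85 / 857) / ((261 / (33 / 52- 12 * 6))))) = 118772487 / 566731550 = 0.21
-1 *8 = -8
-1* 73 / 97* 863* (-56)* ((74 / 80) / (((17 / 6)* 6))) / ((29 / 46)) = 750570086 / 239105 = 3139.08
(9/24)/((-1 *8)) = -3/64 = -0.05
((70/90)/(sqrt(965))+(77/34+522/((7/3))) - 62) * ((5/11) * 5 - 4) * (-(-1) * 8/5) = -2966052/6545 - 1064 * sqrt(965)/477675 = -453.25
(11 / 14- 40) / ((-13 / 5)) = 2745 / 182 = 15.08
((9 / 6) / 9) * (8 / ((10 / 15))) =2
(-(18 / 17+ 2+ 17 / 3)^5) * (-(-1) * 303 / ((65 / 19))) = -4479525.85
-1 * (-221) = 221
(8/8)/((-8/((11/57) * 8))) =-11/57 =-0.19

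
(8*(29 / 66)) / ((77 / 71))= 8236 / 2541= 3.24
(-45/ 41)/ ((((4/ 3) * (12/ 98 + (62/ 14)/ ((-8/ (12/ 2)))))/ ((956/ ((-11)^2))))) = 2107980/ 1036849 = 2.03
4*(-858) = -3432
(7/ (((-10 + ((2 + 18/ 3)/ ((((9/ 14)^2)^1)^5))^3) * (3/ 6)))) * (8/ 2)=1186952431706053698400244129628/ 6195566471048265051935887962947335051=0.00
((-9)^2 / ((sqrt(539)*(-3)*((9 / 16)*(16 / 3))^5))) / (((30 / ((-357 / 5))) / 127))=2159*sqrt(11) / 4950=1.45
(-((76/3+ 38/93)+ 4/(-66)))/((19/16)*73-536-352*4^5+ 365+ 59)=420352/5900227179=0.00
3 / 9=1 / 3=0.33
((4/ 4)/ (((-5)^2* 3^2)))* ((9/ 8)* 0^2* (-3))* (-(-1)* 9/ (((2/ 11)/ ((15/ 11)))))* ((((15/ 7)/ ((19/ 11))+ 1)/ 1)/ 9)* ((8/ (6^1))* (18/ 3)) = 0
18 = 18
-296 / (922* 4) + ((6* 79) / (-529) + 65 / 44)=0.50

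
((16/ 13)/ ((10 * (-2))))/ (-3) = 4/ 195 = 0.02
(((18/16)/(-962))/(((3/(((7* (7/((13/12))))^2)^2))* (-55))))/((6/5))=3735591048/151116251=24.72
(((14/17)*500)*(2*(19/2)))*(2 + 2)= 532000/17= 31294.12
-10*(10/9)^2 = -1000/81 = -12.35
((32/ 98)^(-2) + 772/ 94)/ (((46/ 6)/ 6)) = 1904967/ 138368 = 13.77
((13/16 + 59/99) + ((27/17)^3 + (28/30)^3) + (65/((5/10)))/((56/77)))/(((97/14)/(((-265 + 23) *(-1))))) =41566509753769/6433573500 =6460.87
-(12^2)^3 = -2985984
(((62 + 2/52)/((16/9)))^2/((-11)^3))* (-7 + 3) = 210743289/57584384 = 3.66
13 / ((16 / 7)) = 5.69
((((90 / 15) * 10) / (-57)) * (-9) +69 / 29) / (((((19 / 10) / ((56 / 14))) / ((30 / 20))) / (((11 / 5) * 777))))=63983.71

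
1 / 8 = 0.12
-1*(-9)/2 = 9/2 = 4.50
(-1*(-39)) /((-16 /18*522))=-39 /464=-0.08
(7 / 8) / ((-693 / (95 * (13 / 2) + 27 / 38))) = -0.78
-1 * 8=-8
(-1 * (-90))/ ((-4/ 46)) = -1035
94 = 94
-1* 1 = -1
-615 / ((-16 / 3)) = 1845 / 16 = 115.31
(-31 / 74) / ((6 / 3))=-31 / 148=-0.21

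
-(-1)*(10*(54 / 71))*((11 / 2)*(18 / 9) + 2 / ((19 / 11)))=124740 / 1349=92.47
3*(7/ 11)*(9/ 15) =63/ 55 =1.15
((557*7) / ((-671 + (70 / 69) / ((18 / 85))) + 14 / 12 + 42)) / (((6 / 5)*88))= -4035465 / 68096072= -0.06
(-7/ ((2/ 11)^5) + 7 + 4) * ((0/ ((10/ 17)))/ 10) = 0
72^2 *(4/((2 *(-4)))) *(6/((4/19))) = -73872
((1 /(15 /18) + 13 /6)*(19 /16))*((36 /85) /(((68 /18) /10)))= 51813 /11560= 4.48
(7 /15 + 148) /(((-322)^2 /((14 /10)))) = 2227 /1110900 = 0.00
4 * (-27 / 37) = -108 / 37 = -2.92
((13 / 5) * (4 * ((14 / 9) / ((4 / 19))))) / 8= 1729 / 180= 9.61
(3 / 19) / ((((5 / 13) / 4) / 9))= 1404 / 95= 14.78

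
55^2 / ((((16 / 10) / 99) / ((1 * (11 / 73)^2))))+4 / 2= 181267639 / 42632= 4251.91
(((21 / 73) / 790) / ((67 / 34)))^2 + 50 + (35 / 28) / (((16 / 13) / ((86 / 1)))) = 16403948471973243 / 119437167456800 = 137.34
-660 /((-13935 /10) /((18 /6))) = 1320 /929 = 1.42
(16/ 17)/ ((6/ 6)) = 16/ 17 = 0.94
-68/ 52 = -17/ 13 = -1.31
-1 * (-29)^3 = 24389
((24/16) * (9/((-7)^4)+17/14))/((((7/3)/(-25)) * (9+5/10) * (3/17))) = -7457475/638666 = -11.68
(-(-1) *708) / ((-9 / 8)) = -1888 / 3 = -629.33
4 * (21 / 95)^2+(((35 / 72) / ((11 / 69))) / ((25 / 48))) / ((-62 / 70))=-19740826 / 3077525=-6.41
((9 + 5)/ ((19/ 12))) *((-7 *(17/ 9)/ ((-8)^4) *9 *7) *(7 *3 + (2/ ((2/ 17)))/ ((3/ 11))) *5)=-3644375/ 4864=-749.25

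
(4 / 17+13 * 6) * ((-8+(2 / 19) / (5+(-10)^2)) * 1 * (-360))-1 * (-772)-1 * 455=3835309 / 17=225606.41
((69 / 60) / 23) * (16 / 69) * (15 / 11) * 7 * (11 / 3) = 28 / 69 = 0.41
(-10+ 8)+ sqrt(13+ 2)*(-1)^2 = -2+ sqrt(15) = 1.87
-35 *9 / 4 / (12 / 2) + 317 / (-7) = -3271 / 56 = -58.41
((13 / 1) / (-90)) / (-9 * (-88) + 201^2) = -13 / 3707370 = -0.00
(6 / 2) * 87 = 261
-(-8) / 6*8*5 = 160 / 3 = 53.33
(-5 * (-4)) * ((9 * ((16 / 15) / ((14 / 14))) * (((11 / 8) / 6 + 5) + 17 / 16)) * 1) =1208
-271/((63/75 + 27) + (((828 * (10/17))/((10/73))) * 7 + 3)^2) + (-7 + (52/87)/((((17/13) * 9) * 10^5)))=-3475959162770863664813/496565599680521325000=-7.00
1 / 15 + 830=12451 / 15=830.07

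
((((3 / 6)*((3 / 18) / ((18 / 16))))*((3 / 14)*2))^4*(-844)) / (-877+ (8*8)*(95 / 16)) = 13504 / 7829221617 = 0.00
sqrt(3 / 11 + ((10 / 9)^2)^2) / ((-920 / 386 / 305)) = -11773*sqrt(1426513) / 81972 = -171.54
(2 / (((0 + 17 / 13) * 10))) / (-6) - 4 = -4.03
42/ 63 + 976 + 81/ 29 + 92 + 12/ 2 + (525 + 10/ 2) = 139849/ 87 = 1607.46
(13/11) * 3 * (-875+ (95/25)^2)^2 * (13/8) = 58666515843/13750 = 4266655.70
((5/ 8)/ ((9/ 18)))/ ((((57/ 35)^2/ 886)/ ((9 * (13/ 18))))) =35273875/ 12996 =2714.21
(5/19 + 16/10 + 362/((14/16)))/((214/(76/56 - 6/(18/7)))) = -11330719/5977020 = -1.90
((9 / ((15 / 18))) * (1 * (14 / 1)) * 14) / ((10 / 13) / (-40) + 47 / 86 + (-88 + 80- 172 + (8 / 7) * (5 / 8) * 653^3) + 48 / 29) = 4804162272 / 451386910760665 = 0.00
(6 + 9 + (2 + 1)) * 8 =144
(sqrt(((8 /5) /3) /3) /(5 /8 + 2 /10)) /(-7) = -16*sqrt(10) /693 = -0.07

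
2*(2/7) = 4/7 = 0.57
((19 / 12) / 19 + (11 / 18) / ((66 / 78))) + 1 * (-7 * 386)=-97243 / 36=-2701.19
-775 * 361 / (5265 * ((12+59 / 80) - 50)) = 4476400 / 3138993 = 1.43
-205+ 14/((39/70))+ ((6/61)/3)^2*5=-26102035/145119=-179.87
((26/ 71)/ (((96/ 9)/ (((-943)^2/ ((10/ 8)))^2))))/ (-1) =-30839787576039/ 1775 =-17374528211.85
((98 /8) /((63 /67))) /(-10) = -469 /360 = -1.30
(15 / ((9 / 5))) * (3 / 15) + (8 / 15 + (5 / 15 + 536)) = 8078 / 15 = 538.53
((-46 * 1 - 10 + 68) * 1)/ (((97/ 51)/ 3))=1836/ 97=18.93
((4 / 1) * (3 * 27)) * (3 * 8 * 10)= 77760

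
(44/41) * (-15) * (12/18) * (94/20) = -2068/41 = -50.44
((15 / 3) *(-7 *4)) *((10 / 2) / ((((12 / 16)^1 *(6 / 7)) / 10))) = -98000 / 9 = -10888.89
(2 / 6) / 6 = 1 / 18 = 0.06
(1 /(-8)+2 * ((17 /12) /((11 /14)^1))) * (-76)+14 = -16537 /66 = -250.56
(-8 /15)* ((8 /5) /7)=-64 /525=-0.12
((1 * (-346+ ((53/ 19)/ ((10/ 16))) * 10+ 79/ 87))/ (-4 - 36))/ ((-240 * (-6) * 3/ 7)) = 3476627/ 285638400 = 0.01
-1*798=-798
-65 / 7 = -9.29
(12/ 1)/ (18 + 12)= 2/ 5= 0.40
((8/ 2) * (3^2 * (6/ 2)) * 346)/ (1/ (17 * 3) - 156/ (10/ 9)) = -9528840/ 35797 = -266.19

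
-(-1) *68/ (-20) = -17/ 5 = -3.40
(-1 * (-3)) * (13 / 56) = 39 / 56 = 0.70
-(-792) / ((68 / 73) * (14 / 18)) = 130086 / 119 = 1093.16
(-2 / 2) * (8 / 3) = -8 / 3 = -2.67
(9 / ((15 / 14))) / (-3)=-14 / 5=-2.80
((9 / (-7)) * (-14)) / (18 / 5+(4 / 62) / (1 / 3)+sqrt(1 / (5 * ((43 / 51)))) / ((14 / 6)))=384063960 / 80697457 - 201810 * sqrt(10965) / 80697457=4.50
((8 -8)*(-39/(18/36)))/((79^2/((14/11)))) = 0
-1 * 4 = -4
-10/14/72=-5/504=-0.01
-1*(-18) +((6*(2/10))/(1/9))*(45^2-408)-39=87213/5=17442.60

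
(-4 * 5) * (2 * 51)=-2040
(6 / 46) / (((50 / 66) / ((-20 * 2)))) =-792 / 115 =-6.89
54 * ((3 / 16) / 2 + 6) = 5265 / 16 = 329.06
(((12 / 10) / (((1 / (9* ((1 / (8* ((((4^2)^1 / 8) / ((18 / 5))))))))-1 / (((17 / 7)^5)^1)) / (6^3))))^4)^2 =243599851065002291851361105632143476272449034697006098772449601057344312098566416027877376 / 34825843627563492755235599234120368000267994419777867868408250390625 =6994801150264200377381.24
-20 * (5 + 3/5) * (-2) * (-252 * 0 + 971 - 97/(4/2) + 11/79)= 16327024/79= 206671.19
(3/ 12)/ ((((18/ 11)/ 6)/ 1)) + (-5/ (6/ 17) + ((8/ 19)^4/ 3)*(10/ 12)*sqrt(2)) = -53/ 4 + 10240*sqrt(2)/ 1172889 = -13.24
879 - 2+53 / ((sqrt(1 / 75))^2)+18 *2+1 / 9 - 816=36649 / 9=4072.11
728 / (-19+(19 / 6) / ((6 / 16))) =-6552 / 95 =-68.97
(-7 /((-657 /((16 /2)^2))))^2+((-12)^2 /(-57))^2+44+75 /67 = 542547069127 /10440294363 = 51.97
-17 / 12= -1.42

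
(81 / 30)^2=729 / 100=7.29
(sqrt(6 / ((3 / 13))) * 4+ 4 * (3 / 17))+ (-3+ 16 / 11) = -157 / 187+ 4 * sqrt(26) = 19.56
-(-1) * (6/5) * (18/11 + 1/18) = 67/33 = 2.03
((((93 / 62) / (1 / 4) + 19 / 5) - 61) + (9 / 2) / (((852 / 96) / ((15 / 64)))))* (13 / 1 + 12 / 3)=-4932397 / 5680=-868.38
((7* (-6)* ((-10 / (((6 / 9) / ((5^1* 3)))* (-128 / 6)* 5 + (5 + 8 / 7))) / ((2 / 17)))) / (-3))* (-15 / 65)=134946 / 689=195.86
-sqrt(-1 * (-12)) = -2 * sqrt(3) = -3.46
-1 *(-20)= 20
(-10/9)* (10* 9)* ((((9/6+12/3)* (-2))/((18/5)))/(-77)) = -250/63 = -3.97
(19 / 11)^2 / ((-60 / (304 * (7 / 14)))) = -13718 / 1815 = -7.56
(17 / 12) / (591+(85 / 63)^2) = 22491 / 9411616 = 0.00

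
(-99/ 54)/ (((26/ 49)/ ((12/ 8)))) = -539/ 104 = -5.18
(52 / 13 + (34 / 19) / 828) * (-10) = -157405 / 3933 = -40.02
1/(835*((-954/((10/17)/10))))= -1/13542030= -0.00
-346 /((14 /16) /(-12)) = 33216 /7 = 4745.14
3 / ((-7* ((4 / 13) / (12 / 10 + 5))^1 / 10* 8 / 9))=-97.15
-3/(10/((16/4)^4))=-384/5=-76.80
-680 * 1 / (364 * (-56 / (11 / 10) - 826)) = 935 / 438893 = 0.00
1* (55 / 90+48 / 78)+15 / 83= 27331 / 19422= 1.41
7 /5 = 1.40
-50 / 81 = -0.62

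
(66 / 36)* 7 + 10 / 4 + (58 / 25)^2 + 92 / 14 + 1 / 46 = 16487749 / 603750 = 27.31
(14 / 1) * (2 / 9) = 28 / 9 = 3.11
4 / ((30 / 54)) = 7.20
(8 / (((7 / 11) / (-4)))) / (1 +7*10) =-0.71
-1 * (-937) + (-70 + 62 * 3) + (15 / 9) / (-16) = 50539 / 48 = 1052.90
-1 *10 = -10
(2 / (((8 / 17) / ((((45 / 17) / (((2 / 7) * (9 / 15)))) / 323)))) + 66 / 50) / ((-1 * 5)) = -98397 / 323000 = -0.30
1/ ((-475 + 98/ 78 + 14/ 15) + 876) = 195/ 78622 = 0.00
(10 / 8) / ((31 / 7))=35 / 124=0.28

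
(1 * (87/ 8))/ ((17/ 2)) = 1.28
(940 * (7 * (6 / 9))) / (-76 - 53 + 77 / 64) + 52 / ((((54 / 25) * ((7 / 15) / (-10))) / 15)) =-1334983180 / 171759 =-7772.42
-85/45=-17/9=-1.89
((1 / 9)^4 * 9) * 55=55 / 729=0.08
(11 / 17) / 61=0.01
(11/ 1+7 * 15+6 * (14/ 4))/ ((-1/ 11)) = -1507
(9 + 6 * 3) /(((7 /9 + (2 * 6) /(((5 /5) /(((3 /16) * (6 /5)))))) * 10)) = 243 /313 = 0.78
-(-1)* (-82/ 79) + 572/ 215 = 1.62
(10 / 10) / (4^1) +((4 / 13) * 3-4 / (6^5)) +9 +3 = 332897 / 25272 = 13.17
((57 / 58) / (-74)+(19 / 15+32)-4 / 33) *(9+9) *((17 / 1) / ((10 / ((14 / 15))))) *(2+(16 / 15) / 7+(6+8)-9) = 99853017827 / 14753750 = 6767.98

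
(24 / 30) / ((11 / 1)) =4 / 55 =0.07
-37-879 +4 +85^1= -827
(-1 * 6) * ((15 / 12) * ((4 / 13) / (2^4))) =-15 / 104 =-0.14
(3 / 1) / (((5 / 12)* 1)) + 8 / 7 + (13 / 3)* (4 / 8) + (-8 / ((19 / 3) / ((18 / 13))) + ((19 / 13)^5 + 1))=16.43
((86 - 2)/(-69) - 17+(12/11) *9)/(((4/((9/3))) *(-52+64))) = -2125/4048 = -0.52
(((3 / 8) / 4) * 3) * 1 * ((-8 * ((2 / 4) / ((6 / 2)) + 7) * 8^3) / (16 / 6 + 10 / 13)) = -160992 / 67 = -2402.87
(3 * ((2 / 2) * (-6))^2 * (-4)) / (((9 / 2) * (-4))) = 24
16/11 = 1.45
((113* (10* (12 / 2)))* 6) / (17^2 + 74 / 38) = 96615 / 691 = 139.82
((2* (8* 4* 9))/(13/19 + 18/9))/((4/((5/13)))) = 20.63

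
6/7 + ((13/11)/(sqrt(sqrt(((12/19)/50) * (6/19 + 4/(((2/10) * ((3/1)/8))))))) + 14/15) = 3.09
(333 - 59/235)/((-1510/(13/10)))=-254137/887125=-0.29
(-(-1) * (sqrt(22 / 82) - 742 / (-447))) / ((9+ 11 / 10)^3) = 1000 * sqrt(451) / 42242341+ 742000 / 460544547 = 0.00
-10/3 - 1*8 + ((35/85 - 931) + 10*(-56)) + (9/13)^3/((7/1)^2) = -8245967315/5490303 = -1501.91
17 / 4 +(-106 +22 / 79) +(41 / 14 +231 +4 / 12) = 881197 / 6636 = 132.79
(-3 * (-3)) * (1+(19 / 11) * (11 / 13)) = 288 / 13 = 22.15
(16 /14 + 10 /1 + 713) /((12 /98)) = 35483 /6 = 5913.83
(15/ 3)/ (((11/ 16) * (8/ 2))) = 20/ 11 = 1.82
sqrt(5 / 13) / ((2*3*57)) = sqrt(65) / 4446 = 0.00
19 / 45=0.42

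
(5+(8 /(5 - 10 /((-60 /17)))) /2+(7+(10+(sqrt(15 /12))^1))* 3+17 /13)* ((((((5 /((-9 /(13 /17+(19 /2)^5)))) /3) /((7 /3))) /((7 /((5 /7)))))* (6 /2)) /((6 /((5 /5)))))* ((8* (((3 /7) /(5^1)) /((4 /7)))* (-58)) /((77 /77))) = 6103644355* sqrt(5) /186592+215623444129085 /171011568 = 1334014.94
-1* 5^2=-25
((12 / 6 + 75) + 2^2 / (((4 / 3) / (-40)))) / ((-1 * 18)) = 43 / 18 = 2.39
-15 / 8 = -1.88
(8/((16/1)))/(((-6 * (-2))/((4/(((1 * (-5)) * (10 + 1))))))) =-0.00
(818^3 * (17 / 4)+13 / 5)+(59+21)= 11631048343 / 5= 2326209668.60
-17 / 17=-1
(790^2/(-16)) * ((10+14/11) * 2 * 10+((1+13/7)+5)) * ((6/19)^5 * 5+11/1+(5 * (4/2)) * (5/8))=-479328942158932875/3050553968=-157128491.15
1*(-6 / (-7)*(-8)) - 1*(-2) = -34 / 7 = -4.86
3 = 3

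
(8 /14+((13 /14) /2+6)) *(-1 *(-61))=12017 /28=429.18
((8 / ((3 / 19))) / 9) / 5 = 152 / 135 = 1.13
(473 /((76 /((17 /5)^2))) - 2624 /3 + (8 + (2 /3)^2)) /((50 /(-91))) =1235973557 /855000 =1445.58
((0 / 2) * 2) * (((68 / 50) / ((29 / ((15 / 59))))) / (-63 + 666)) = 0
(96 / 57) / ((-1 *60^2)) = -2 / 4275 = -0.00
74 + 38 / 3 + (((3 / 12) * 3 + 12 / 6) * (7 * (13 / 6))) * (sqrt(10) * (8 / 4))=260 / 3 + 1001 * sqrt(10) / 12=350.45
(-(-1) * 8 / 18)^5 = 1024 / 59049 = 0.02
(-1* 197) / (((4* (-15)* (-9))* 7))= -197 / 3780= -0.05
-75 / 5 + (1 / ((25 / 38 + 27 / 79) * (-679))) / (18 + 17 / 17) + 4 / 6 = -87620671 / 6113037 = -14.33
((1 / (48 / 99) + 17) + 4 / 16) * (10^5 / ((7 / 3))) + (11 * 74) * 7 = 5833636 / 7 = 833376.57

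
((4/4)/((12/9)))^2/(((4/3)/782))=329.91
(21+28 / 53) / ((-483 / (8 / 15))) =-1304 / 54855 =-0.02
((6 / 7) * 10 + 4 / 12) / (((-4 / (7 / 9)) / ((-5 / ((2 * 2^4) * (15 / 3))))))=187 / 3456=0.05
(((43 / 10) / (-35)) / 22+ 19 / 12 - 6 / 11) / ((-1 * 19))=-11923 / 219450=-0.05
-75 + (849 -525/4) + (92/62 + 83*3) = 110761/124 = 893.23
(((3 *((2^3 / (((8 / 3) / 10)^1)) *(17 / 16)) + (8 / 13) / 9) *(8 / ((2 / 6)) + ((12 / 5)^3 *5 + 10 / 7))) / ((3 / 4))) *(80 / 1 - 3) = 8151047707 / 8775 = 928894.33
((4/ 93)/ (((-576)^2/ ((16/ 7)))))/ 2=1/ 6749568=0.00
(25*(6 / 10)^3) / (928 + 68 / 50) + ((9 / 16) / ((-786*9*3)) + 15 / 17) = 6617388031 / 7450864992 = 0.89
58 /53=1.09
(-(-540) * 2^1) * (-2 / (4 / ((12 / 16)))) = -405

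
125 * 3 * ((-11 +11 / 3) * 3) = -8250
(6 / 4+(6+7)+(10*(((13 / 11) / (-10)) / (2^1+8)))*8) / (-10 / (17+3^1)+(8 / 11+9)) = 213 / 145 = 1.47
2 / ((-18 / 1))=-1 / 9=-0.11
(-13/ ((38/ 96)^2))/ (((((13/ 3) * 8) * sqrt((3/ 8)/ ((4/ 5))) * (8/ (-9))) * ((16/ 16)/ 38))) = 2592 * sqrt(30)/ 95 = 149.44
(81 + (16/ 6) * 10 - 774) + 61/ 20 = -39797/ 60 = -663.28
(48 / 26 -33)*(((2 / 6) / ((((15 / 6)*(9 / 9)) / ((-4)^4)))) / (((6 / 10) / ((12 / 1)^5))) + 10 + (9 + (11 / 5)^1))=-5733097866 / 13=-441007528.15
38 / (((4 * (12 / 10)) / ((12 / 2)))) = 95 / 2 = 47.50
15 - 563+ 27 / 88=-48197 / 88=-547.69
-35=-35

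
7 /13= 0.54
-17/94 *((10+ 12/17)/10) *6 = -273/235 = -1.16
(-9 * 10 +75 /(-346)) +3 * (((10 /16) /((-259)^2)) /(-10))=-16751467839 /185680208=-90.22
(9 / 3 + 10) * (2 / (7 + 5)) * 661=8593 / 6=1432.17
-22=-22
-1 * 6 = -6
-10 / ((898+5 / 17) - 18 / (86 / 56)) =-1462 / 129617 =-0.01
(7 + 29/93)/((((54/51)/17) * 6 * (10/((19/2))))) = 93347/5022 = 18.59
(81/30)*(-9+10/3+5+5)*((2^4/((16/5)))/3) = 39/2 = 19.50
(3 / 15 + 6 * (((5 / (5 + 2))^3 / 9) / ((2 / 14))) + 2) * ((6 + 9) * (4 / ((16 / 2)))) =2867 / 98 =29.26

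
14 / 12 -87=-515 / 6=-85.83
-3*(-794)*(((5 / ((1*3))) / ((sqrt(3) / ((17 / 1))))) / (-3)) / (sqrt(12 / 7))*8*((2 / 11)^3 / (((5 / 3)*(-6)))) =215968*sqrt(7) / 11979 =47.70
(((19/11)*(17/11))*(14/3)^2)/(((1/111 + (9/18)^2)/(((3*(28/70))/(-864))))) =-585599/1878525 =-0.31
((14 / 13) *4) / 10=28 / 65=0.43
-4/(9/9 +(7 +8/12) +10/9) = -9/22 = -0.41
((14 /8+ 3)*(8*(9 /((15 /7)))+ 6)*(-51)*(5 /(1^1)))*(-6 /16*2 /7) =287793 /56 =5139.16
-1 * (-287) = 287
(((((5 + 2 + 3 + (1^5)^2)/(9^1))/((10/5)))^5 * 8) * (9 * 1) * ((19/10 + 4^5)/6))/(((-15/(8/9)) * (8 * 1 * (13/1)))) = -1652222209/2763493200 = -0.60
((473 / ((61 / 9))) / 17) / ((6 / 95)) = 134805 / 2074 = 65.00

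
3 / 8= 0.38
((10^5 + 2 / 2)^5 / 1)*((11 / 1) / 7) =110005500110001100005500011 / 7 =15715071444285871429357140.00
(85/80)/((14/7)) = 17/32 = 0.53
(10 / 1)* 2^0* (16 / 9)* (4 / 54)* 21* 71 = 159040 / 81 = 1963.46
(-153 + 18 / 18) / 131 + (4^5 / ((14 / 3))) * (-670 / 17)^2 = 90325554904 / 265013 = 340834.43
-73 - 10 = -83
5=5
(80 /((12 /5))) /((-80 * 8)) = -5 /96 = -0.05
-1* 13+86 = 73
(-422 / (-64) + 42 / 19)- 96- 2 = -54231 / 608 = -89.20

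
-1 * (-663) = 663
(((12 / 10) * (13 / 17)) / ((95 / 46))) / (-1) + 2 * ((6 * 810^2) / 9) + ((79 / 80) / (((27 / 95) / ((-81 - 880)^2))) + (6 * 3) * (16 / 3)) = 14245591200959 / 3488400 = 4083703.47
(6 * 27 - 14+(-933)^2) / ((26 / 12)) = 5223822 / 13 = 401832.46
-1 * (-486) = 486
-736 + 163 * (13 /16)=-9657 /16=-603.56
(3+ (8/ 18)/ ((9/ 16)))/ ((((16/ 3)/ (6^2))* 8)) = 3.20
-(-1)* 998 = 998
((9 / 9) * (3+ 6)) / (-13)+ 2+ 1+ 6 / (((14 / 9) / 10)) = 3720 / 91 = 40.88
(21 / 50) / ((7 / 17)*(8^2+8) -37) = -357 / 6250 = -0.06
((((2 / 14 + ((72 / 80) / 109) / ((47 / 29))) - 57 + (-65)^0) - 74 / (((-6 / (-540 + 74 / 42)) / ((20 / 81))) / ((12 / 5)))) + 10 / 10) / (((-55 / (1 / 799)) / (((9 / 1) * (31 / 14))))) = 10774952790649 / 5956946018100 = 1.81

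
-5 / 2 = -2.50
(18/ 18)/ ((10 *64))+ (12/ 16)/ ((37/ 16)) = 7717/ 23680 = 0.33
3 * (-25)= -75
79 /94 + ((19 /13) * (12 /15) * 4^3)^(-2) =934709167 /1111949312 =0.84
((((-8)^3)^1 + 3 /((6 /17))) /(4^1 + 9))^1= -1007 /26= -38.73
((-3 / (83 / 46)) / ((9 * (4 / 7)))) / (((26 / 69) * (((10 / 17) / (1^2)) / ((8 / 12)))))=-62951 / 64740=-0.97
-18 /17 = -1.06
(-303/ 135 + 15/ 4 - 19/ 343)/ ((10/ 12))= 1.74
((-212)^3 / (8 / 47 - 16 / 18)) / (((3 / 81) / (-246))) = -88058896290.95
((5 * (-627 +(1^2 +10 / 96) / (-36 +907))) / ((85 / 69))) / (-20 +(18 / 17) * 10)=602911949 / 2229760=270.39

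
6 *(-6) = -36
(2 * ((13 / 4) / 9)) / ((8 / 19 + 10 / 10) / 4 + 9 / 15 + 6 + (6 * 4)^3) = 2470 / 47301867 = 0.00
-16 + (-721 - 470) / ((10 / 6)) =-3653 / 5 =-730.60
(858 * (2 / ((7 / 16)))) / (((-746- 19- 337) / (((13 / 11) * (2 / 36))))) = -2704 / 11571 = -0.23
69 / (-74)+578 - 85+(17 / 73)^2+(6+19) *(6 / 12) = 99497794 / 197173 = 504.62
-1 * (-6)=6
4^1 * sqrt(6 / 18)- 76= -76 + 4 * sqrt(3) / 3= -73.69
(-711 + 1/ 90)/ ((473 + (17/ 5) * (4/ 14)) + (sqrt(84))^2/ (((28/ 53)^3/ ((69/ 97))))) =-2433117736/ 3008795319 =-0.81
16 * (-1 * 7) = -112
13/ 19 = 0.68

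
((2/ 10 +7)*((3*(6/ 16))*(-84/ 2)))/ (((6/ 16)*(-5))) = 4536/ 25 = 181.44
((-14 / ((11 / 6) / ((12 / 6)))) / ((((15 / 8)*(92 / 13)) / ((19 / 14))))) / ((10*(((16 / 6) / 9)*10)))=-6669 / 126500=-0.05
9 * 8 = 72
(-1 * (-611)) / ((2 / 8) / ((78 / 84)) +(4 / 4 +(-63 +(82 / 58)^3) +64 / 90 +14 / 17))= -296394395310 / 27830135399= -10.65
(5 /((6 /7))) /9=35 /54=0.65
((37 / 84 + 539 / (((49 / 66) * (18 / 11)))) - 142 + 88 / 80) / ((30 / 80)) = 84898 / 105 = 808.55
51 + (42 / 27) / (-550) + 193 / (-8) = 532069 / 19800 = 26.87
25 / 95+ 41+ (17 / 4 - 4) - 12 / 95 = 15727 / 380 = 41.39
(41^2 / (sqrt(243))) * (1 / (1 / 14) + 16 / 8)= 26896 * sqrt(3) / 27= 1725.38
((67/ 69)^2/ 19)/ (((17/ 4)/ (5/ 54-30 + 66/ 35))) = -0.33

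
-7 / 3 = -2.33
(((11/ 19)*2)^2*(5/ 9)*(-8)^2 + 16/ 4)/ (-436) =-0.12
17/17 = 1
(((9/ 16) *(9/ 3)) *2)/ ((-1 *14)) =-27/ 112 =-0.24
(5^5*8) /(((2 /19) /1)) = 237500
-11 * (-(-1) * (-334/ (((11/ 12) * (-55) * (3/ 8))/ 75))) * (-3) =480960/ 11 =43723.64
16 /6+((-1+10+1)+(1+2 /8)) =167 /12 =13.92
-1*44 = -44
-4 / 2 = -2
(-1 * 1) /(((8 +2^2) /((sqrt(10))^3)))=-5 * sqrt(10) /6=-2.64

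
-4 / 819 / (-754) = 2 / 308763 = 0.00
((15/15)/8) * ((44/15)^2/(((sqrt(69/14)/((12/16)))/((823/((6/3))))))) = 149.52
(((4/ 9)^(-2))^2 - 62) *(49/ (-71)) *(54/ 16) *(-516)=-1589080437/ 36352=-43713.70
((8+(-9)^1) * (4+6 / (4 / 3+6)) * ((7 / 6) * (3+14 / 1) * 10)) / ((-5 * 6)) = 6307 / 198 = 31.85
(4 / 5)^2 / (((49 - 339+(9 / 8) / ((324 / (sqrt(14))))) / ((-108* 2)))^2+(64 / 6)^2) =517133825998848* sqrt(14) / 250070722459285139804405+6923550862991892676608 / 1250353612296425699022025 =0.01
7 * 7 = 49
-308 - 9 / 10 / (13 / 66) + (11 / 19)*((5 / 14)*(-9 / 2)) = -10840819 / 34580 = -313.50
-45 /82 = -0.55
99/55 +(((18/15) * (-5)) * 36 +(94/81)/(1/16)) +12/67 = -5303617/27135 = -195.45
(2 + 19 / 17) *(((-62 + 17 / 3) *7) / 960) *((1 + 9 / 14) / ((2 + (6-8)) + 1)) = -206011 / 97920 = -2.10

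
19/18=1.06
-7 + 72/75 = -151/25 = -6.04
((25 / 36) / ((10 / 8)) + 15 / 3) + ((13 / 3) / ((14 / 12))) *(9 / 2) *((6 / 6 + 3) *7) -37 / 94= 400295 / 846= 473.16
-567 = -567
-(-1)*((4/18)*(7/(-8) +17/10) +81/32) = 1303/480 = 2.71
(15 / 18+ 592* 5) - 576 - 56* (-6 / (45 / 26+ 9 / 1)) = 149801 / 62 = 2416.15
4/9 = 0.44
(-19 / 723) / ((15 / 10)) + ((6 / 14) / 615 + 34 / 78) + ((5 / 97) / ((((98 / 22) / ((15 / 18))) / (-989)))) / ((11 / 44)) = -1036566410582 / 27474169905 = -37.73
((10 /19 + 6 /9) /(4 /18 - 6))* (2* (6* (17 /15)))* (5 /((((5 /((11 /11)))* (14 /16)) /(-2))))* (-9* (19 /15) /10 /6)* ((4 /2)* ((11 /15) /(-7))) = 0.26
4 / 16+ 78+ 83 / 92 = 3641 / 46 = 79.15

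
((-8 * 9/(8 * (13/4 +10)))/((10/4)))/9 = -8/265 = -0.03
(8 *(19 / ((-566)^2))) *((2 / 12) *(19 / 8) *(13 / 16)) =4693 / 30754176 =0.00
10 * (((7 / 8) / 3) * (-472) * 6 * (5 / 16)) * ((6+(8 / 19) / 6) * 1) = -1786225 / 114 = -15668.64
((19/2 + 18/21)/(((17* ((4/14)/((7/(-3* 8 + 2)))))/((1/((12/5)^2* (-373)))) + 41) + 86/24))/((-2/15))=-1141875/482774287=-0.00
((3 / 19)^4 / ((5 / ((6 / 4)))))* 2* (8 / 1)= 1944 / 651605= 0.00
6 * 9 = 54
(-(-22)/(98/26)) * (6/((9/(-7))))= -27.24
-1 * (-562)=562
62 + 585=647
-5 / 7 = -0.71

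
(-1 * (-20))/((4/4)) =20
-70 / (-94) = 35 / 47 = 0.74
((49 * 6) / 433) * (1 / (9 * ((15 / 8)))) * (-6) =-1568 / 6495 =-0.24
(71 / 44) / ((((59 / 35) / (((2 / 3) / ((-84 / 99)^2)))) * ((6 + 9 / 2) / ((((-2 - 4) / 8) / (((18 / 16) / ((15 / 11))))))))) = -1775 / 23128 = -0.08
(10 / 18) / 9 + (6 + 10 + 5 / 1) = 1706 / 81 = 21.06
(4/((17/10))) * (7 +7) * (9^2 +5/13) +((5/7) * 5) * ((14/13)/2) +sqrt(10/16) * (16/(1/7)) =28 * sqrt(10) +592905/221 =2771.37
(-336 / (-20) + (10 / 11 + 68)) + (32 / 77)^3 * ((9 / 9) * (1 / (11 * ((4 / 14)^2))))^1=43961298 / 512435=85.79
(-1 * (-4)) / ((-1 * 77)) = -4 / 77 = -0.05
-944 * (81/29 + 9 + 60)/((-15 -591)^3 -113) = 1965408/6453808741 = 0.00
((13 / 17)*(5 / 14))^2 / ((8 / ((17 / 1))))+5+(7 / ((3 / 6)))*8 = 3122977 / 26656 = 117.16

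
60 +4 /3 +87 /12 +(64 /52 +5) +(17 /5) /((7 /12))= 440309 /5460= 80.64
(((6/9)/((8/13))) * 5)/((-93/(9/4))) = -65/496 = -0.13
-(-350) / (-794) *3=-525 / 397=-1.32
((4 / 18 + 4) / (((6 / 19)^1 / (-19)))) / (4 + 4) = -6859 / 216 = -31.75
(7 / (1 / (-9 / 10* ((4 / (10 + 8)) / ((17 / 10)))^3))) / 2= -2800 / 397953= -0.01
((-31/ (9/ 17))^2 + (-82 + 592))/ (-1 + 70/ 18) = 319039/ 234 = 1363.41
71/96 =0.74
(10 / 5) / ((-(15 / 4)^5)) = -2048 / 759375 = -0.00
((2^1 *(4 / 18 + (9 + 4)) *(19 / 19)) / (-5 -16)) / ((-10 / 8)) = 136 / 135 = 1.01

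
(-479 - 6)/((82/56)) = -13580/41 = -331.22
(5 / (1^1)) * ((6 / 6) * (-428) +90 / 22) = -2119.55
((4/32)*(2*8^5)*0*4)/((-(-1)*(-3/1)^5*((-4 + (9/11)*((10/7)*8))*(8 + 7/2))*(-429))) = 0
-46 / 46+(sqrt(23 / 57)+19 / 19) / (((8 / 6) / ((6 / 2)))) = 5 / 4+3 * sqrt(1311) / 76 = 2.68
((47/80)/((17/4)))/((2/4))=47/170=0.28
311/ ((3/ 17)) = 5287/ 3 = 1762.33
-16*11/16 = -11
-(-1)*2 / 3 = 2 / 3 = 0.67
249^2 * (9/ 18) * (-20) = -620010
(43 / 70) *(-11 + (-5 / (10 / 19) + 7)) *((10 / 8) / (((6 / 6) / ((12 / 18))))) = -387 / 56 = -6.91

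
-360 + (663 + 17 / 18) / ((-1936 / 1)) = -12557231 / 34848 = -360.34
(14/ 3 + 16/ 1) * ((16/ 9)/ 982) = 0.04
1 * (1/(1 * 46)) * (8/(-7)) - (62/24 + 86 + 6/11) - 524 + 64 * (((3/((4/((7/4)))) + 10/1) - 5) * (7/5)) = -5053049/106260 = -47.55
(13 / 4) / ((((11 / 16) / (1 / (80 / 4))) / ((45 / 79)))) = 117 / 869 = 0.13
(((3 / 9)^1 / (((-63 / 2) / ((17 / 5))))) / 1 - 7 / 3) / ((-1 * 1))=2239 / 945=2.37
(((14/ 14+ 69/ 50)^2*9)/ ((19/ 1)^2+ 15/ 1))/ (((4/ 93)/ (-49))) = -580785093/ 3760000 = -154.46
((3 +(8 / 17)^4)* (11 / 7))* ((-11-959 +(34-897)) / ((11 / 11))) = -5134689417 / 584647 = -8782.55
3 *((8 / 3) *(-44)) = -352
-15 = -15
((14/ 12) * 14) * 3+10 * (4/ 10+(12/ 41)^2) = 90533/ 1681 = 53.86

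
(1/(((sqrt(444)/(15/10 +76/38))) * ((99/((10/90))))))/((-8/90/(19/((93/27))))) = -665 * sqrt(111)/605616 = -0.01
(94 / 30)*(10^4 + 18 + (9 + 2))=157121 / 5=31424.20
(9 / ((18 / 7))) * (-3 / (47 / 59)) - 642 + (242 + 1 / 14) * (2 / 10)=-606.77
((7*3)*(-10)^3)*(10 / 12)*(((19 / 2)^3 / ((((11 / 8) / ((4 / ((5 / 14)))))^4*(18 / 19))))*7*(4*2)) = -514461092311728128 / 131769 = -3904264981230.24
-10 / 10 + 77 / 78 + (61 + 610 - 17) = 51011 / 78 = 653.99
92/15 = 6.13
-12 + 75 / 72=-263 / 24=-10.96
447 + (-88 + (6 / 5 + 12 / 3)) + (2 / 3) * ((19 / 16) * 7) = 44369 / 120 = 369.74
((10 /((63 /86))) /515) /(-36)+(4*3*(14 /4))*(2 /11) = 4905211 /642411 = 7.64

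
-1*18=-18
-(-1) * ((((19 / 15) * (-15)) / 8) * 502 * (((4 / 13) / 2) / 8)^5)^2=22743361 / 2312881695184912384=0.00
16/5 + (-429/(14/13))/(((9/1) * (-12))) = 17359/2520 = 6.89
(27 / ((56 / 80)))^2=72900 / 49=1487.76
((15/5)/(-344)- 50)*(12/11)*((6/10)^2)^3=-37622961/14781250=-2.55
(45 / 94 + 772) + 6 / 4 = 36377 / 47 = 773.98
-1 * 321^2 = -103041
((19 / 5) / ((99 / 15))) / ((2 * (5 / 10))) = 19 / 33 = 0.58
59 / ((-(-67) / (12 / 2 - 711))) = -41595 / 67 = -620.82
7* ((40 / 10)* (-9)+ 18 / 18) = -245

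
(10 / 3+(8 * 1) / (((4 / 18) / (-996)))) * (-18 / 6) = 107558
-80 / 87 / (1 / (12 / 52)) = -80 / 377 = -0.21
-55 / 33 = -5 / 3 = -1.67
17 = 17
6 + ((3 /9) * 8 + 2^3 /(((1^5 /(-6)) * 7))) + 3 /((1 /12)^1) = 794 /21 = 37.81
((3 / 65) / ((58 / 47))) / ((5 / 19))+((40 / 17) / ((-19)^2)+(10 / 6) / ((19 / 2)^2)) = 57994069 / 347047350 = 0.17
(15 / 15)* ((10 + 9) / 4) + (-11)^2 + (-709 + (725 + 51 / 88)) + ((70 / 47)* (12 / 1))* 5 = 958275 / 4136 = 231.69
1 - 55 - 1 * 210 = -264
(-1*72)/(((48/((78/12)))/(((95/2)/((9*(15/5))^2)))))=-1235/1944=-0.64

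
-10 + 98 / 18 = -41 / 9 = -4.56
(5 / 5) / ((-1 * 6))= -1 / 6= -0.17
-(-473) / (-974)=-473 / 974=-0.49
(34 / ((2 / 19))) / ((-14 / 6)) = -969 / 7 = -138.43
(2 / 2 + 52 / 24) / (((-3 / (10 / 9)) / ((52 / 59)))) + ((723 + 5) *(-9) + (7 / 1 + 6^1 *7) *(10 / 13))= -404778614 / 62127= -6515.34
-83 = -83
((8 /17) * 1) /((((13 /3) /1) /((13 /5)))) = 24 /85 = 0.28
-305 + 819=514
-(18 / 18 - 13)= 12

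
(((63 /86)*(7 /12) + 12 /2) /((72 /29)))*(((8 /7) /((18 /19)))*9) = 406087 /14448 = 28.11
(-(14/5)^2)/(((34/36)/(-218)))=769104/425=1809.66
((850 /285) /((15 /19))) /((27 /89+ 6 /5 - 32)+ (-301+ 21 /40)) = -121040 /10604331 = -0.01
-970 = -970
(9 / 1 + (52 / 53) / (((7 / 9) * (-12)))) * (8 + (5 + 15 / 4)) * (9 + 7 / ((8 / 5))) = 5914425 / 2968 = 1992.73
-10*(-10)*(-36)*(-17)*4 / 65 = 48960 / 13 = 3766.15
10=10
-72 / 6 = -12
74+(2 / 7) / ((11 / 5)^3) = 74.03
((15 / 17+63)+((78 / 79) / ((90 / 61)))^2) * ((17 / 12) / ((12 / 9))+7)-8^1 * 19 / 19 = 65015656469 / 127316400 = 510.66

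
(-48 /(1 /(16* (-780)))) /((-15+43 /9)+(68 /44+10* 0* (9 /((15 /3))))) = -59304960 /859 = -69039.53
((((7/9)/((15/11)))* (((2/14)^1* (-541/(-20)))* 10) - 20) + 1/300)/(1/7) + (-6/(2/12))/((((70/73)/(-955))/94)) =63697471631/18900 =3370236.59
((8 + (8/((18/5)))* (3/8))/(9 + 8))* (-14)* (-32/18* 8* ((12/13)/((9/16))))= 3039232/17901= 169.78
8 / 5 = 1.60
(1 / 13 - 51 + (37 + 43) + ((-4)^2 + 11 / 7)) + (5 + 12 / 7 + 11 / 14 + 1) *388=304363 / 91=3344.65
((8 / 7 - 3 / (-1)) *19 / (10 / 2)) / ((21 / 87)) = 15979 / 245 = 65.22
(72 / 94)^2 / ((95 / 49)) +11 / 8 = 2816437 / 1678840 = 1.68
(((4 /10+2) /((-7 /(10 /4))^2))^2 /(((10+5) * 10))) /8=3 /38416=0.00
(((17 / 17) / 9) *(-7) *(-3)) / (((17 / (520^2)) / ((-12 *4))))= -30284800 / 17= -1781458.82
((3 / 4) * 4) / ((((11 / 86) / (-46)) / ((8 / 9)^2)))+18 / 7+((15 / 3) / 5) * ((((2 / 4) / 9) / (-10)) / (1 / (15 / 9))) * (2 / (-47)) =-6151573 / 7238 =-849.90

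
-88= -88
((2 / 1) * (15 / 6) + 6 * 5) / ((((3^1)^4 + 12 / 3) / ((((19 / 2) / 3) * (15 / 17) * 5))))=3325 / 578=5.75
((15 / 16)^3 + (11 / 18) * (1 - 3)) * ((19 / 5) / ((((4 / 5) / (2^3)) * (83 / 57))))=-5299841 / 509952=-10.39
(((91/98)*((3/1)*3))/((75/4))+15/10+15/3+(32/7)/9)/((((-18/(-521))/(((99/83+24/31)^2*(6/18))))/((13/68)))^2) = 1246246746051252243964393/3283159522564651420800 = 379.59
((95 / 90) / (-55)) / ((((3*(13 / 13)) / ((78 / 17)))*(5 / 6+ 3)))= -494 / 64515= -0.01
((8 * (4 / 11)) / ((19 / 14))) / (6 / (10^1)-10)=-0.23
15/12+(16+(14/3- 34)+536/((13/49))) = 313283/156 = 2008.22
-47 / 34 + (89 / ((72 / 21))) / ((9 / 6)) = 9745 / 612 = 15.92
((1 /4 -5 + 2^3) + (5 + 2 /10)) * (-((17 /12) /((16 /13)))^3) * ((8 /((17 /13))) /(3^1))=-26.28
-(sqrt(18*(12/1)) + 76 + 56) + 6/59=-7782/59 - 6*sqrt(6)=-146.60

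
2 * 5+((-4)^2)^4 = 65546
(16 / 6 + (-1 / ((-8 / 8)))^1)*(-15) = -55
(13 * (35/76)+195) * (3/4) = 45825/304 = 150.74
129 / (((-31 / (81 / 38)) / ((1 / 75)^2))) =-0.00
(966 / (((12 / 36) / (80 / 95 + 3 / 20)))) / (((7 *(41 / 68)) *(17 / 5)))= 156078 / 779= 200.36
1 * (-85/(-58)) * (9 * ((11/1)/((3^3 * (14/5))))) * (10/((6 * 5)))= 4675/7308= 0.64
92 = 92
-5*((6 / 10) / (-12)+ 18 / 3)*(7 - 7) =0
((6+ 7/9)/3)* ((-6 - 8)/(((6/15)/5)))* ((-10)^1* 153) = 1814750/3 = 604916.67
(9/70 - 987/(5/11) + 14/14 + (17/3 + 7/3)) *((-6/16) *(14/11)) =454077/440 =1031.99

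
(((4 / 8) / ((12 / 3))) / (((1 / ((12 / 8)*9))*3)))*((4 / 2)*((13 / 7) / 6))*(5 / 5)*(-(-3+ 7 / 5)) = 39 / 70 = 0.56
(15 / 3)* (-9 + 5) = -20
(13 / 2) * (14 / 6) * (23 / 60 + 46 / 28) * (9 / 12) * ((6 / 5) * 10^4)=276575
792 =792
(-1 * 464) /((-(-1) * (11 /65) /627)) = -1719120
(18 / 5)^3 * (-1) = -5832 / 125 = -46.66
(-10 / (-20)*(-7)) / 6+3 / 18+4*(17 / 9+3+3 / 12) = 725 / 36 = 20.14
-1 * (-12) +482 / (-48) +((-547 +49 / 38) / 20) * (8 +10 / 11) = -6047563 / 25080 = -241.13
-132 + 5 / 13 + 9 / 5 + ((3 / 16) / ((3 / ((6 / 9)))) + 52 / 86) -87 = -14500621 / 67080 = -216.17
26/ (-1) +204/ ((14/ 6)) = 430/ 7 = 61.43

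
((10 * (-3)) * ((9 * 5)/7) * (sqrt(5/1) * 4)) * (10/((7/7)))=-54000 * sqrt(5)/7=-17249.67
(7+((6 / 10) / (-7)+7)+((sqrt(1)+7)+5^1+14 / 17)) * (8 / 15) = 132032 / 8925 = 14.79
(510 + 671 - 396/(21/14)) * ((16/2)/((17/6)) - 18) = -13916.82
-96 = -96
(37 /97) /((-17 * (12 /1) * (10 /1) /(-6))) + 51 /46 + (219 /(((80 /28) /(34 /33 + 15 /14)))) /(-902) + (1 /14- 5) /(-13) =1794867444653 /1369774566160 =1.31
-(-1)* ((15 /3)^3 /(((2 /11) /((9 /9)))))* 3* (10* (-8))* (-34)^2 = -190740000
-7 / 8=-0.88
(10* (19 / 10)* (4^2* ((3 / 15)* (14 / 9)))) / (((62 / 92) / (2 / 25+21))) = 3328192 / 1125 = 2958.39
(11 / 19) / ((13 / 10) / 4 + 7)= 0.08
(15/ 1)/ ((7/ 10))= 150/ 7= 21.43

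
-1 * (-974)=974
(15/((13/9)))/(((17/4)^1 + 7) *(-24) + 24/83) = -3735/97006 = -0.04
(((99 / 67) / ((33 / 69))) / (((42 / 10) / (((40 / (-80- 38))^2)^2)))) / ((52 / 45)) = 621000000 / 73879550017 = 0.01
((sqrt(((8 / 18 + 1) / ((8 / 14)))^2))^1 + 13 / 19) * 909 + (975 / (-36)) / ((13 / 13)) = 164879 / 57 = 2892.61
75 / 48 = 25 / 16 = 1.56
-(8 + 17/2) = -33/2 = -16.50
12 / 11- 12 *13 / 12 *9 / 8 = -1191 / 88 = -13.53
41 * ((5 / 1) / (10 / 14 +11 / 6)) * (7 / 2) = 30135 / 107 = 281.64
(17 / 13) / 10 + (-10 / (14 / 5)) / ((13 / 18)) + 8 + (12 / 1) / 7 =49 / 10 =4.90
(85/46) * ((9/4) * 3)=2295/184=12.47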